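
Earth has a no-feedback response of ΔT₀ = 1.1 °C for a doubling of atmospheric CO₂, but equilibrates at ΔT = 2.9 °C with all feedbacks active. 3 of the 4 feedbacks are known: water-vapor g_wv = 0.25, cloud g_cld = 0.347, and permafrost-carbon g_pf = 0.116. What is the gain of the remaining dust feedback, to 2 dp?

-0.09

Amplification A = ΔT/ΔT₀ = 2.9/1.1 = 2.636.
Total gain g = 1 − 1/A = 1 − 1/2.636 = 0.6206.
Known gains sum to 0.25 + 0.347 + 0.116 = 0.713.
g_dust = 0.6206 − 0.713 = -0.09.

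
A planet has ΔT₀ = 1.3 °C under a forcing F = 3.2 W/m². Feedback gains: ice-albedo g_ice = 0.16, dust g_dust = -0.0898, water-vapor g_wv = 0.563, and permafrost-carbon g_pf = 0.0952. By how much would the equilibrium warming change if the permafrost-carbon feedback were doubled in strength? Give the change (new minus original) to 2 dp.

Original: g = 0.7284, ΔT = 1.3/(1−0.7284) = 4.7865 °C.
With doubled permafrost-carbon: g' = 0.8236, ΔT' = 1.3/(1−0.8236) = 7.3696 °C.
Change = 7.3696 − 4.7865 = 2.58 °C.

2.58 °C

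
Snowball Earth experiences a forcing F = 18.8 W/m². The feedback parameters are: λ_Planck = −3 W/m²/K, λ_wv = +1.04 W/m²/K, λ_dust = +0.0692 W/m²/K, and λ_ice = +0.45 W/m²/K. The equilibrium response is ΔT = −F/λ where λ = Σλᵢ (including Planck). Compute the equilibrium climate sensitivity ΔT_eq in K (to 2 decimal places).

13.05 K

Net feedback parameter λ = (−3) + (+1.04) + (+0.0692) + (+0.45) = -1.4408 W/m²/K.
ΔT = −F/λ = −18.8/(-1.4408) = 13.05 K.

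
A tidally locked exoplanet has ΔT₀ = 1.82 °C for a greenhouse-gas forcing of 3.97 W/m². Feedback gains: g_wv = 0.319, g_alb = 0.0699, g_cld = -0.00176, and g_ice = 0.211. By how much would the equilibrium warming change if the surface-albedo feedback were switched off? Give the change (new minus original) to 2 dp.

Original: g = 0.59814, ΔT = 1.82/(1−0.59814) = 4.5289 °C.
Without surface-albedo: g' = 0.52824, ΔT' = 1.82/(1−0.52824) = 3.8579 °C.
Change = 3.8579 − 4.5289 = -0.67 °C.

-0.67 °C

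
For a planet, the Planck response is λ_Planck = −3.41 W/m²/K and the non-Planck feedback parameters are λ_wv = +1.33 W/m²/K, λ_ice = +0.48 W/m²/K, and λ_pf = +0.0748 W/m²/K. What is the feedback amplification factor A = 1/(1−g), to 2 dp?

2.24

Convert to gains: g_wv = 1.33/3.41 = 0.39; g_ice = 0.48/3.41 = 0.1408; g_pf = 0.0748/3.41 = 0.02194.
Total gain g = 0.55274.
A = 1/(1 − 0.55274) = 2.24.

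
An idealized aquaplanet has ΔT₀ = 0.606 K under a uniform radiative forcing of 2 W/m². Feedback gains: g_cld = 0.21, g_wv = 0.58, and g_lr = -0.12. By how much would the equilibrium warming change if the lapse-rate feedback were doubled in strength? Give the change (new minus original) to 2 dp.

Original: g = 0.67, ΔT = 0.606/(1−0.67) = 1.8364 K.
With doubled lapse-rate: g' = 0.55, ΔT' = 0.606/(1−0.55) = 1.3467 K.
Change = 1.3467 − 1.8364 = -0.49 K.

-0.49 K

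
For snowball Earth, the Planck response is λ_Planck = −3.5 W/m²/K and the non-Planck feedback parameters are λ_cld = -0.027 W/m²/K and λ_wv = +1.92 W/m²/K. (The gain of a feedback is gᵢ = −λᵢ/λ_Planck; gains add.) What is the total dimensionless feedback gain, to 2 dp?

0.54

Convert to gains: g_cld = -0.027/3.5 = -0.007714; g_wv = 1.92/3.5 = 0.5486.
Total gain g = 0.540886.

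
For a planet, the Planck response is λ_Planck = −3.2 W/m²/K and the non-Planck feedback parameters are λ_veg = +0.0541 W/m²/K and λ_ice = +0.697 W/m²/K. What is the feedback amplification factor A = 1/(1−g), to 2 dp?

Convert to gains: g_veg = 0.0541/3.2 = 0.01691; g_ice = 0.697/3.2 = 0.2178.
Total gain g = 0.23471.
A = 1/(1 − 0.23471) = 1.31.

1.31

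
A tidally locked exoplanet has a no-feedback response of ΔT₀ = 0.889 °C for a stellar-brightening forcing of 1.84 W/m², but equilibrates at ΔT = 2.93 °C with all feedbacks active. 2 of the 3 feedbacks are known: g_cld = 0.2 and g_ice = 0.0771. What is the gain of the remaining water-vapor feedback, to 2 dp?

Amplification A = ΔT/ΔT₀ = 2.93/0.889 = 3.296.
Total gain g = 1 − 1/A = 1 − 1/3.296 = 0.6966.
Known gains sum to 0.2 + 0.0771 = 0.2771.
g_wv = 0.6966 − 0.2771 = 0.42.

0.42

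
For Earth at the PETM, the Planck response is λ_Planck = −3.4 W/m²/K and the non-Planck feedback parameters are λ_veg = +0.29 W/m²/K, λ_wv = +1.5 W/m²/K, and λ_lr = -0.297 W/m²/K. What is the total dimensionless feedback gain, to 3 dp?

Convert to gains: g_veg = 0.29/3.4 = 0.08529; g_wv = 1.5/3.4 = 0.4412; g_lr = -0.297/3.4 = -0.08735.
Total gain g = 0.43914.

0.439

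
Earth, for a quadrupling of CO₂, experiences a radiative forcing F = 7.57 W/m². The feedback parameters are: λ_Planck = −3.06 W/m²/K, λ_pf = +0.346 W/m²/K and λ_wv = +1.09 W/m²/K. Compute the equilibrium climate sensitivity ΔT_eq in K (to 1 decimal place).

Net feedback parameter λ = (−3.06) + (+0.346) + (+1.09) = -1.624 W/m²/K.
ΔT = −F/λ = −7.57/(-1.624) = 4.7 K.

4.7 K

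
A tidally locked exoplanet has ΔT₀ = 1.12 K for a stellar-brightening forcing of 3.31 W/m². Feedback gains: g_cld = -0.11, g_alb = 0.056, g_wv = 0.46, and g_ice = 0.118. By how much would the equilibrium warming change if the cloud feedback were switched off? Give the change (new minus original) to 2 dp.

0.71 K

Original: g = 0.524, ΔT = 1.12/(1−0.524) = 2.3529 K.
Without cloud: g' = 0.634, ΔT' = 1.12/(1−0.634) = 3.0601 K.
Change = 3.0601 − 2.3529 = 0.71 K.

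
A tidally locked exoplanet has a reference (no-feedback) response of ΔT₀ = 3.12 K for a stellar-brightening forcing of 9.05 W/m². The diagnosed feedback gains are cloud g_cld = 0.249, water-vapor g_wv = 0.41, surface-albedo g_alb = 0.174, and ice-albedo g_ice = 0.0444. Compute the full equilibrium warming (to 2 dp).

25.45 K

Total gain g = 0.249 + 0.41 + 0.174 + 0.0444 = 0.8774.
Amplification A = 1/(1 − 0.8774) = 8.157.
ΔT = 3.12 × 8.157 = 25.45 K.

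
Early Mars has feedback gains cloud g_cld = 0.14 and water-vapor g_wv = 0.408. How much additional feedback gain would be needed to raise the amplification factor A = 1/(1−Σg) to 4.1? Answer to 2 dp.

0.21

Current total gain = 0.548.
Target gain for A = 4.1: g* = 1 − 1/4.1 = 0.7561.
Additional gain needed = 0.7561 − 0.548 = 0.21.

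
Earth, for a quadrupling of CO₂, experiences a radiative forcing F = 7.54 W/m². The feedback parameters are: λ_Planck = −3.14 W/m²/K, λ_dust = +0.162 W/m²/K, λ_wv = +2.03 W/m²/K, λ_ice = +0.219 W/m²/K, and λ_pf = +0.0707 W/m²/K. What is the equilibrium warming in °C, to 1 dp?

Net feedback parameter λ = (−3.14) + (+0.162) + (+2.03) + (+0.219) + (+0.0707) = -0.6583 W/m²/K.
ΔT = −F/λ = −7.54/(-0.6583) = 11.5 °C.

11.5 °C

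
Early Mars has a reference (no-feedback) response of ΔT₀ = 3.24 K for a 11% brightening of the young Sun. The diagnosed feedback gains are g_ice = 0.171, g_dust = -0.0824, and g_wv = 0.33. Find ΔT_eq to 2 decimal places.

Total gain g = 0.171 − 0.0824 + 0.33 = 0.4186.
Amplification A = 1/(1 − 0.4186) = 1.72.
ΔT = 3.24 × 1.72 = 5.57 K.

5.57 K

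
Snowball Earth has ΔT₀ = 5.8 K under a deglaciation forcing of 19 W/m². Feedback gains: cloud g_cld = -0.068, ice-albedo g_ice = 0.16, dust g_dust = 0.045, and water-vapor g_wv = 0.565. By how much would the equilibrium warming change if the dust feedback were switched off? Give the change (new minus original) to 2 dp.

-2.55 K

Original: g = 0.702, ΔT = 5.8/(1−0.702) = 19.4631 K.
Without dust: g' = 0.657, ΔT' = 5.8/(1−0.657) = 16.9096 K.
Change = 16.9096 − 19.4631 = -2.55 K.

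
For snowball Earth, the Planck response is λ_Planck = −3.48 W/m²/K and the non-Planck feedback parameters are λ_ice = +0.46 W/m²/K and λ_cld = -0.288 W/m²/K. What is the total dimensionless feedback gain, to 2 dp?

0.05

Convert to gains: g_ice = 0.46/3.48 = 0.1322; g_cld = -0.288/3.48 = -0.08276.
Total gain g = 0.04944.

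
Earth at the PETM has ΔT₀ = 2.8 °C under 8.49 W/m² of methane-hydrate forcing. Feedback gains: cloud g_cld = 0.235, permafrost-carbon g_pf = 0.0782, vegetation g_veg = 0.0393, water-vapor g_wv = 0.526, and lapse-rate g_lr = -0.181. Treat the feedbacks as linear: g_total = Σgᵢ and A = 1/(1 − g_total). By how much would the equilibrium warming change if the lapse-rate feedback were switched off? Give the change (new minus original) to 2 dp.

13.79 °C

Original: g = 0.6975, ΔT = 2.8/(1−0.6975) = 9.2562 °C.
Without lapse-rate: g' = 0.8785, ΔT' = 2.8/(1−0.8785) = 23.0453 °C.
Change = 23.0453 − 9.2562 = 13.79 °C.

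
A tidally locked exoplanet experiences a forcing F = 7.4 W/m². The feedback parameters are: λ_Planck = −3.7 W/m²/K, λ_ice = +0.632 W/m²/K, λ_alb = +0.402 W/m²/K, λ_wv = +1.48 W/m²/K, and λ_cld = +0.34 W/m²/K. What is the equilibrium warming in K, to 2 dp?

Net feedback parameter λ = (−3.7) + (+0.632) + (+0.402) + (+1.48) + (+0.34) = -0.846 W/m²/K.
ΔT = −F/λ = −7.4/(-0.846) = 8.75 K.

8.75 K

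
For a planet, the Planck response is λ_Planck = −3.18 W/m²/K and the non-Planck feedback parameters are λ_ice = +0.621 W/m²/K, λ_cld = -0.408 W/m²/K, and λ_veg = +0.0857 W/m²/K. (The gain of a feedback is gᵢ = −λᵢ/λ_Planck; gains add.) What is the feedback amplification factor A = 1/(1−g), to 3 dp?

1.104

Convert to gains: g_ice = 0.621/3.18 = 0.1953; g_cld = -0.408/3.18 = -0.1283; g_veg = 0.0857/3.18 = 0.02695.
Total gain g = 0.09395.
A = 1/(1 − 0.09395) = 1.104.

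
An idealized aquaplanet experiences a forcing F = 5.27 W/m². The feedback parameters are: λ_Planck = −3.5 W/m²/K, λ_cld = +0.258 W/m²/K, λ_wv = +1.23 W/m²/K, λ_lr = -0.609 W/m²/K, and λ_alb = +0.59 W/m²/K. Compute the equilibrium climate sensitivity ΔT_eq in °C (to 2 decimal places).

Net feedback parameter λ = (−3.5) + (+0.258) + (+1.23) + (-0.609) + (+0.59) = -2.031 W/m²/K.
ΔT = −F/λ = −5.27/(-2.031) = 2.59 °C.

2.59 °C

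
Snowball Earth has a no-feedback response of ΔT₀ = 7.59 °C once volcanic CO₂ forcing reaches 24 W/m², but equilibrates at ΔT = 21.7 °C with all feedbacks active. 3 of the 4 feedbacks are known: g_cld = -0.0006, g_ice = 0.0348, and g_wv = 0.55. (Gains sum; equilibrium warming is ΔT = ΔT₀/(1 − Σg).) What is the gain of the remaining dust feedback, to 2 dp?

Amplification A = ΔT/ΔT₀ = 21.7/7.59 = 2.859.
Total gain g = 1 − 1/A = 1 − 1/2.859 = 0.6502.
Known gains sum to -0.0006 + 0.0348 + 0.55 = 0.5842.
g_dust = 0.6502 − 0.5842 = 0.07.

0.07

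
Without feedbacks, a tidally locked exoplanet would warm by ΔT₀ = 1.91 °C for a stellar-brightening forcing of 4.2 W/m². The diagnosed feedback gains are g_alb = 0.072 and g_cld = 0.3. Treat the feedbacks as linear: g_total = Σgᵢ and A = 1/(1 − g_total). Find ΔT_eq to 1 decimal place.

Total gain g = 0.072 + 0.3 = 0.372.
Amplification A = 1/(1 − 0.372) = 1.592.
ΔT = 1.91 × 1.592 = 3.0 °C.

3.0 °C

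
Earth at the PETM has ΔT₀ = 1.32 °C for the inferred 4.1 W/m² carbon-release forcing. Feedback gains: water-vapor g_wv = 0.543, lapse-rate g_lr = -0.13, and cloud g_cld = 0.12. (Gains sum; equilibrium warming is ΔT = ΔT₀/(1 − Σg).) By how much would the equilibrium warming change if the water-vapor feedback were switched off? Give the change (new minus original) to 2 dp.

-1.52 °C

Original: g = 0.533, ΔT = 1.32/(1−0.533) = 2.8266 °C.
Without water-vapor: g' = -0.01, ΔT' = 1.32/(1+0.01) = 1.3069 °C.
Change = 1.3069 − 2.8266 = -1.52 °C.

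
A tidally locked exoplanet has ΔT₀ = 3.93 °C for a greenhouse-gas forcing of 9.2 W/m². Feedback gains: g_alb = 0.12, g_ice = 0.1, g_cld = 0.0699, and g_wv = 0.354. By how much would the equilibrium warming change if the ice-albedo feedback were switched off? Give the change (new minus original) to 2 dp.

Original: g = 0.6439, ΔT = 3.93/(1−0.6439) = 11.0362 °C.
Without ice-albedo: g' = 0.5439, ΔT' = 3.93/(1−0.5439) = 8.6165 °C.
Change = 8.6165 − 11.0362 = -2.42 °C.

-2.42 °C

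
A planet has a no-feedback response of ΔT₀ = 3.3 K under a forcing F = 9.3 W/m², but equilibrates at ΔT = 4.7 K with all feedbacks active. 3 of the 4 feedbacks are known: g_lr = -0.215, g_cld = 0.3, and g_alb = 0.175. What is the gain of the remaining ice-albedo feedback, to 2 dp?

0.04

Amplification A = ΔT/ΔT₀ = 4.7/3.3 = 1.424.
Total gain g = 1 − 1/A = 1 − 1/1.424 = 0.2978.
Known gains sum to -0.215 + 0.3 + 0.175 = 0.26.
g_ice = 0.2978 − 0.26 = 0.04.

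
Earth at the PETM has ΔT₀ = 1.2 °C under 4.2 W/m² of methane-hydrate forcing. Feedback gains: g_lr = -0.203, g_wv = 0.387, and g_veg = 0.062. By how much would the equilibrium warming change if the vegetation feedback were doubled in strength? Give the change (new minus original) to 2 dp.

0.14 °C

Original: g = 0.246, ΔT = 1.2/(1−0.246) = 1.5915 °C.
With doubled vegetation: g' = 0.308, ΔT' = 1.2/(1−0.308) = 1.7341 °C.
Change = 1.7341 − 1.5915 = 0.14 °C.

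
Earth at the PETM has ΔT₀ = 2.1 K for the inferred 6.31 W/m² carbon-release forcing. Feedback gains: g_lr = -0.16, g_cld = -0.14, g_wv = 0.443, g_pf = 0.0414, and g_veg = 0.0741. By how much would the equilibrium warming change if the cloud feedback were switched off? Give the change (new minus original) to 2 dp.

Original: g = 0.2585, ΔT = 2.1/(1−0.2585) = 2.8321 K.
Without cloud: g' = 0.3985, ΔT' = 2.1/(1−0.3985) = 3.4913 K.
Change = 3.4913 − 2.8321 = 0.66 K.

0.66 K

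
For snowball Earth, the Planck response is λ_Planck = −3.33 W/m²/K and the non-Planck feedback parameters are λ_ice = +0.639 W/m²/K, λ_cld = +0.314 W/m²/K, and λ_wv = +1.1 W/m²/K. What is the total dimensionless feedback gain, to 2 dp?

Convert to gains: g_ice = 0.639/3.33 = 0.1919; g_cld = 0.314/3.33 = 0.09429; g_wv = 1.1/3.33 = 0.3303.
Total gain g = 0.61649.

0.62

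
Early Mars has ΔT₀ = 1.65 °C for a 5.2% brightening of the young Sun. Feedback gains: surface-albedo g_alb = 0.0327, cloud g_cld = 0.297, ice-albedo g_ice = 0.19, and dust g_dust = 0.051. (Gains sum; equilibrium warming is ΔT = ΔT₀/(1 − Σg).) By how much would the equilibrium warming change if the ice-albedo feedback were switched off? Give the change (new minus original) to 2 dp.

-1.18 °C

Original: g = 0.5707, ΔT = 1.65/(1−0.5707) = 3.8435 °C.
Without ice-albedo: g' = 0.3807, ΔT' = 1.65/(1−0.3807) = 2.6643 °C.
Change = 2.6643 − 3.8435 = -1.18 °C.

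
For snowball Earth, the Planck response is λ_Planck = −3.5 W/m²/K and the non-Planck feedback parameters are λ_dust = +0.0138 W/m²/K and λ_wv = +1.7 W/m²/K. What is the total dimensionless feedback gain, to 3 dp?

Convert to gains: g_dust = 0.0138/3.5 = 0.003943; g_wv = 1.7/3.5 = 0.4857.
Total gain g = 0.489643.

0.490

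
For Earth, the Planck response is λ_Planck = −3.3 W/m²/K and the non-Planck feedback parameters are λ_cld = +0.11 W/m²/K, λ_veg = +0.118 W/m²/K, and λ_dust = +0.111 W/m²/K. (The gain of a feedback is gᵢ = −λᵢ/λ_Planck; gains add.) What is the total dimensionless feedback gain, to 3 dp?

0.103

Convert to gains: g_cld = 0.11/3.3 = 0.03333; g_veg = 0.118/3.3 = 0.03576; g_dust = 0.111/3.3 = 0.03364.
Total gain g = 0.10273.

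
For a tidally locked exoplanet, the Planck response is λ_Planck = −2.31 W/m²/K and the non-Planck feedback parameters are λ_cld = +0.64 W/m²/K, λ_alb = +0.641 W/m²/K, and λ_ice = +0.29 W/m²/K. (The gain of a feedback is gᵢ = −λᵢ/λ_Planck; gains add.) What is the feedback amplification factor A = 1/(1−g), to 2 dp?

3.13

Convert to gains: g_cld = 0.64/2.31 = 0.2771; g_alb = 0.641/2.31 = 0.2775; g_ice = 0.29/2.31 = 0.1255.
Total gain g = 0.6801.
A = 1/(1 − 0.6801) = 3.13.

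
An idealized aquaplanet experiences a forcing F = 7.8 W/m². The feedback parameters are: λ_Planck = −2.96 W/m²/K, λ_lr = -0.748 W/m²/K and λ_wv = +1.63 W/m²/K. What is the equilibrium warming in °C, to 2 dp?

3.75 °C

Net feedback parameter λ = (−2.96) + (-0.748) + (+1.63) = -2.078 W/m²/K.
ΔT = −F/λ = −7.8/(-2.078) = 3.75 °C.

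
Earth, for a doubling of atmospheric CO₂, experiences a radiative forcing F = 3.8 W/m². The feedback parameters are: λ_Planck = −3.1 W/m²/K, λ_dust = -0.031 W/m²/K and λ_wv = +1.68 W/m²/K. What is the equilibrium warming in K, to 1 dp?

2.6 K

Net feedback parameter λ = (−3.1) + (-0.031) + (+1.68) = -1.451 W/m²/K.
ΔT = −F/λ = −3.8/(-1.451) = 2.6 K.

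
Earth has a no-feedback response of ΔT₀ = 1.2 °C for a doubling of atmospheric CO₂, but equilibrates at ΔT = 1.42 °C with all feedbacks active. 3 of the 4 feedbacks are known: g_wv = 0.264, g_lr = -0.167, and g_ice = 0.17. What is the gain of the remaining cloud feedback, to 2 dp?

-0.11

Amplification A = ΔT/ΔT₀ = 1.42/1.2 = 1.183.
Total gain g = 1 − 1/A = 1 − 1/1.183 = 0.1547.
Known gains sum to 0.264 − 0.167 + 0.17 = 0.267.
g_cld = 0.1547 − 0.267 = -0.11.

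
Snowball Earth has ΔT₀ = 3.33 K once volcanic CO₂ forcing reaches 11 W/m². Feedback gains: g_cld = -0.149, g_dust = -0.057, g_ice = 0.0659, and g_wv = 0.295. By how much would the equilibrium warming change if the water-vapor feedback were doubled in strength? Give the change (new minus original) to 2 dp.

Original: g = 0.1549, ΔT = 3.33/(1−0.1549) = 3.9404 K.
With doubled water-vapor: g' = 0.4499, ΔT' = 3.33/(1−0.4499) = 6.0534 K.
Change = 6.0534 − 3.9404 = 2.11 K.

2.11 K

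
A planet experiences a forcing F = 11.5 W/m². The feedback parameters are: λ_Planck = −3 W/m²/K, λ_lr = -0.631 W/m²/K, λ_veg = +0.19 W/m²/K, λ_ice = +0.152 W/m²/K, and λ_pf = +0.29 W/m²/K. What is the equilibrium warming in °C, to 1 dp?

3.8 °C

Net feedback parameter λ = (−3) + (-0.631) + (+0.19) + (+0.152) + (+0.29) = -2.999 W/m²/K.
ΔT = −F/λ = −11.5/(-2.999) = 3.8 °C.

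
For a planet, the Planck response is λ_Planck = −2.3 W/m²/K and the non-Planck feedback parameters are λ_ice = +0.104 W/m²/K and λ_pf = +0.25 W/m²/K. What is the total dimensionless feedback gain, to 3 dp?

Convert to gains: g_ice = 0.104/2.3 = 0.04522; g_pf = 0.25/2.3 = 0.1087.
Total gain g = 0.15392.

0.154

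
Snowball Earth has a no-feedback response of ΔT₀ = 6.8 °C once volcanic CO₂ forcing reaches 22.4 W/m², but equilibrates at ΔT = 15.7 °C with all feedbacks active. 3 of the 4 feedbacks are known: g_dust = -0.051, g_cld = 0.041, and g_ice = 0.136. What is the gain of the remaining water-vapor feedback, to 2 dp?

0.44

Amplification A = ΔT/ΔT₀ = 15.7/6.8 = 2.309.
Total gain g = 1 − 1/A = 1 − 1/2.309 = 0.5669.
Known gains sum to -0.051 + 0.041 + 0.136 = 0.126.
g_wv = 0.5669 − 0.126 = 0.44.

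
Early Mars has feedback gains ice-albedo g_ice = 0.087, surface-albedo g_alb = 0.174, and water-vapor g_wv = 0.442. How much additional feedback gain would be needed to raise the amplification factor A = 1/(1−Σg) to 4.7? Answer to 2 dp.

Current total gain = 0.703.
Target gain for A = 4.7: g* = 1 − 1/4.7 = 0.7872.
Additional gain needed = 0.7872 − 0.703 = 0.08.

0.08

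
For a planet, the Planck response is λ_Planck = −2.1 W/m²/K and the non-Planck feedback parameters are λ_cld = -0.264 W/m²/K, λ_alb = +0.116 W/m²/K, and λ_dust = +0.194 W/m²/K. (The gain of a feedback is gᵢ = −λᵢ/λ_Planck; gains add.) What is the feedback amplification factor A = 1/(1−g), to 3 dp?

Convert to gains: g_cld = -0.264/2.1 = -0.1257; g_alb = 0.116/2.1 = 0.05524; g_dust = 0.194/2.1 = 0.09238.
Total gain g = 0.02192.
A = 1/(1 − 0.02192) = 1.022.

1.022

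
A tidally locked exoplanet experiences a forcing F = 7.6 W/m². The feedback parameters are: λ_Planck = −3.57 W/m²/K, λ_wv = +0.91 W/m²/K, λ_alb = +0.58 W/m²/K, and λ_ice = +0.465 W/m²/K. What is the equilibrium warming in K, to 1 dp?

Net feedback parameter λ = (−3.57) + (+0.91) + (+0.58) + (+0.465) = -1.615 W/m²/K.
ΔT = −F/λ = −7.6/(-1.615) = 4.7 K.

4.7 K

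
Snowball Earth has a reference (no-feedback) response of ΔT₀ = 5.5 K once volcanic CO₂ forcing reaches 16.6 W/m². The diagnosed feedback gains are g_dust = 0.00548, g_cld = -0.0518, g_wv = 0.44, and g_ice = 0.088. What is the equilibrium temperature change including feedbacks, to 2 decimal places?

Total gain g = 0.00548 − 0.0518 + 0.44 + 0.088 = 0.48168.
Amplification A = 1/(1 − 0.48168) = 1.929.
ΔT = 5.5 × 1.929 = 10.61 K.

10.61 K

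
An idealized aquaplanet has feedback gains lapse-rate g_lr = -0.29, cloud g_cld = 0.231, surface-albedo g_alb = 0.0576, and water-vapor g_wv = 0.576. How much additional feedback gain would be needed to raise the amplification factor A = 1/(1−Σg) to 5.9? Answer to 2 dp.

Current total gain = 0.5746.
Target gain for A = 5.9: g* = 1 − 1/5.9 = 0.8305.
Additional gain needed = 0.8305 − 0.5746 = 0.26.

0.26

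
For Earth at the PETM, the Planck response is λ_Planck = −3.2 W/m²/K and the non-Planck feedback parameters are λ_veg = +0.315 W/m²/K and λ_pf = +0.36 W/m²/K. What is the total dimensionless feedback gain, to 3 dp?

Convert to gains: g_veg = 0.315/3.2 = 0.09844; g_pf = 0.36/3.2 = 0.1125.
Total gain g = 0.21094.

0.211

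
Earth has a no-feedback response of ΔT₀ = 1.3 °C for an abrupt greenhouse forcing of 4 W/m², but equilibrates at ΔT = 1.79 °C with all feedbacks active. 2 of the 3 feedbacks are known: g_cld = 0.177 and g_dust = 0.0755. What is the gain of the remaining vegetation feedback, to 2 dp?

0.02

Amplification A = ΔT/ΔT₀ = 1.79/1.3 = 1.377.
Total gain g = 1 − 1/A = 1 − 1/1.377 = 0.2738.
Known gains sum to 0.177 + 0.0755 = 0.2525.
g_veg = 0.2738 − 0.2525 = 0.02.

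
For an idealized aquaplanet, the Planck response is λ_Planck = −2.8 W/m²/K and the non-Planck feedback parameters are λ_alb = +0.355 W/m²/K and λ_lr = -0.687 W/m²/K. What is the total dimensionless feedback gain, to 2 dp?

Convert to gains: g_alb = 0.355/2.8 = 0.1268; g_lr = -0.687/2.8 = -0.2454.
Total gain g = -0.1186.

-0.12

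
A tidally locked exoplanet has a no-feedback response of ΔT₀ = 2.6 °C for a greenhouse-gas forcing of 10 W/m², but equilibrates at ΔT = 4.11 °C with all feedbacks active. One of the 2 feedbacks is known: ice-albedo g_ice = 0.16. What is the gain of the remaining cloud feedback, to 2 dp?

Amplification A = ΔT/ΔT₀ = 4.11/2.6 = 1.581.
Total gain g = 1 − 1/A = 1 − 1/1.581 = 0.3675.
The known gain is 0.16.
g_cld = 0.3675 − 0.16 = 0.21.

0.21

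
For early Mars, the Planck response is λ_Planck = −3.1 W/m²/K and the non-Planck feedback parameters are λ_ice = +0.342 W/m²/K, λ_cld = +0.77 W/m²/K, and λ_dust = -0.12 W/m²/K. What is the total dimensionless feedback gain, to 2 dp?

0.32

Convert to gains: g_ice = 0.342/3.1 = 0.1103; g_cld = 0.77/3.1 = 0.2484; g_dust = -0.12/3.1 = -0.03871.
Total gain g = 0.31999.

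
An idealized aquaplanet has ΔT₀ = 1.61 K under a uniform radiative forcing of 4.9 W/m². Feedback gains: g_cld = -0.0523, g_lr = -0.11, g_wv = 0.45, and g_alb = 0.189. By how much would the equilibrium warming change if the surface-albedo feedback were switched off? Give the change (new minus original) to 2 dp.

Original: g = 0.4767, ΔT = 1.61/(1−0.4767) = 3.0766 K.
Without surface-albedo: g' = 0.2877, ΔT' = 1.61/(1−0.2877) = 2.2603 K.
Change = 2.2603 − 3.0766 = -0.82 K.

-0.82 K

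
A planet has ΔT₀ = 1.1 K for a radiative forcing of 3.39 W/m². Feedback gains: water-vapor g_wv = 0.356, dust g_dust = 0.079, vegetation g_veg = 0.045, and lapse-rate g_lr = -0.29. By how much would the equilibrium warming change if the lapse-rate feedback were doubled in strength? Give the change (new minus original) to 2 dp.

Original: g = 0.19, ΔT = 1.1/(1−0.19) = 1.3580 K.
With doubled lapse-rate: g' = -0.1, ΔT' = 1.1/(1+0.1) = 1.0000 K.
Change = 1.0000 − 1.3580 = -0.36 K.

-0.36 K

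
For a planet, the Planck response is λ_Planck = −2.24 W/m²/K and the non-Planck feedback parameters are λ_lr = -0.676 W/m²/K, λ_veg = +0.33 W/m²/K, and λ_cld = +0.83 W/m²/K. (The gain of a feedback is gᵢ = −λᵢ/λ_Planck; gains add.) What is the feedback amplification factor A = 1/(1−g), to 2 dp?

Convert to gains: g_lr = -0.676/2.24 = -0.3018; g_veg = 0.33/2.24 = 0.1473; g_cld = 0.83/2.24 = 0.3705.
Total gain g = 0.216.
A = 1/(1 − 0.216) = 1.28.

1.28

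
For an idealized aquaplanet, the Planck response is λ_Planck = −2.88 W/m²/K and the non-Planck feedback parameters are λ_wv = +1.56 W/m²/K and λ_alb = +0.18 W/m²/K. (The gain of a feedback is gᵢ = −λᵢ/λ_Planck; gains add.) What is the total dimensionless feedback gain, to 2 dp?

0.60

Convert to gains: g_wv = 1.56/2.88 = 0.5417; g_alb = 0.18/2.88 = 0.0625.
Total gain g = 0.6042.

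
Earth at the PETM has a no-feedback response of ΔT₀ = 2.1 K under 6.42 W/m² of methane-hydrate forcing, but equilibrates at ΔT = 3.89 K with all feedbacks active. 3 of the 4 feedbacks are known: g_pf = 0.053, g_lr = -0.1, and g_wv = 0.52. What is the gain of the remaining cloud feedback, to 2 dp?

Amplification A = ΔT/ΔT₀ = 3.89/2.1 = 1.852.
Total gain g = 1 − 1/A = 1 − 1/1.852 = 0.46.
Known gains sum to 0.053 − 0.1 + 0.52 = 0.473.
g_cld = 0.46 − 0.473 = -0.01.

-0.01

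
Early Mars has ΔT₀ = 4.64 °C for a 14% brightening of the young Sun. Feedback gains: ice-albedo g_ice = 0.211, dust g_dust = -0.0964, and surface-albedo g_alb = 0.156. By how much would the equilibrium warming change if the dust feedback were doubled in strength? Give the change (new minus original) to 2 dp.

-0.74 °C

Original: g = 0.2706, ΔT = 4.64/(1−0.2706) = 6.3614 °C.
With doubled dust: g' = 0.1742, ΔT' = 4.64/(1−0.1742) = 5.6188 °C.
Change = 5.6188 − 6.3614 = -0.74 °C.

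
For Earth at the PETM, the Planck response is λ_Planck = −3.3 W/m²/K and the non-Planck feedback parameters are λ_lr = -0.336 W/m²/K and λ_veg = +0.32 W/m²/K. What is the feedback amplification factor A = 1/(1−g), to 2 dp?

Convert to gains: g_lr = -0.336/3.3 = -0.1018; g_veg = 0.32/3.3 = 0.09697.
Total gain g = -0.00483.
A = 1/(1 + 0.00483) = 1.00.

1.00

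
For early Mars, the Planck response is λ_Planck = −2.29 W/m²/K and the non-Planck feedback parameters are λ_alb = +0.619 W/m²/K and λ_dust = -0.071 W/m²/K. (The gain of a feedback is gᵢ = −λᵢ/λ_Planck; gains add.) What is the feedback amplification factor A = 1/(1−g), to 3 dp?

1.315

Convert to gains: g_alb = 0.619/2.29 = 0.2703; g_dust = -0.071/2.29 = -0.031.
Total gain g = 0.2393.
A = 1/(1 − 0.2393) = 1.315.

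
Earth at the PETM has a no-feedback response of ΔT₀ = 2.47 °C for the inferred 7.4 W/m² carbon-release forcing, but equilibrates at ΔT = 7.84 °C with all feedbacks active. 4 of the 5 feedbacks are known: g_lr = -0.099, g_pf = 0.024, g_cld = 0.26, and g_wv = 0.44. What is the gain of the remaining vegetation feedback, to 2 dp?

0.06

Amplification A = ΔT/ΔT₀ = 7.84/2.47 = 3.174.
Total gain g = 1 − 1/A = 1 − 1/3.174 = 0.6849.
Known gains sum to -0.099 + 0.024 + 0.26 + 0.44 = 0.625.
g_veg = 0.6849 − 0.625 = 0.06.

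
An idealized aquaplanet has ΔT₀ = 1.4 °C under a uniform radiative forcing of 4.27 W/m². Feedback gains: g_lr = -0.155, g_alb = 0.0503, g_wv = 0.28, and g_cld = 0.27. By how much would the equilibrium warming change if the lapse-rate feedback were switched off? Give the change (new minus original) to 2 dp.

0.98 °C

Original: g = 0.4453, ΔT = 1.4/(1−0.4453) = 2.5239 °C.
Without lapse-rate: g' = 0.6003, ΔT' = 1.4/(1−0.6003) = 3.5026 °C.
Change = 3.5026 − 2.5239 = 0.98 °C.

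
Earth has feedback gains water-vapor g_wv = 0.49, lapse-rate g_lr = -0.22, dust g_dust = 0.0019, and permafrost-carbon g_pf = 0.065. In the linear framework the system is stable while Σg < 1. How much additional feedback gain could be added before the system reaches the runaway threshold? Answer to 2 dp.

Current total gain = 0.49 − 0.22 + 0.0019 + 0.065 = 0.3369.
Margin to runaway = 1 − 0.3369 = 0.66.

0.66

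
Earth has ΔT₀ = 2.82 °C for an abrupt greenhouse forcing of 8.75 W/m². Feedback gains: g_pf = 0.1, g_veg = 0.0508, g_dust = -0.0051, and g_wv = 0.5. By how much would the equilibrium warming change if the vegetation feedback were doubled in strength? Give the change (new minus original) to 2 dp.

1.33 °C

Original: g = 0.6457, ΔT = 2.82/(1−0.6457) = 7.9594 °C.
With doubled vegetation: g' = 0.6965, ΔT' = 2.82/(1−0.6965) = 9.2916 °C.
Change = 9.2916 − 7.9594 = 1.33 °C.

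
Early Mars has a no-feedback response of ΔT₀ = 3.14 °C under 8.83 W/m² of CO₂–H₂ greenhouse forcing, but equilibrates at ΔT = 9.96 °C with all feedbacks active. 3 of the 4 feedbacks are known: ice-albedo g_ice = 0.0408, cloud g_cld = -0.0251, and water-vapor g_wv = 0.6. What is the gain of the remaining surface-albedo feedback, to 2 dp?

0.07

Amplification A = ΔT/ΔT₀ = 9.96/3.14 = 3.172.
Total gain g = 1 − 1/A = 1 − 1/3.172 = 0.6847.
Known gains sum to 0.0408 − 0.0251 + 0.6 = 0.6157.
g_alb = 0.6847 − 0.6157 = 0.07.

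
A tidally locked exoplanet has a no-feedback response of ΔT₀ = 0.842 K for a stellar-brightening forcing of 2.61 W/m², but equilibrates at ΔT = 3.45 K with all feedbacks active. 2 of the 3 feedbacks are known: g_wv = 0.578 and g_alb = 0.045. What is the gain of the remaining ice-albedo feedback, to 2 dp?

0.13

Amplification A = ΔT/ΔT₀ = 3.45/0.842 = 4.097.
Total gain g = 1 − 1/A = 1 − 1/4.097 = 0.7559.
Known gains sum to 0.578 + 0.045 = 0.623.
g_ice = 0.7559 − 0.623 = 0.13.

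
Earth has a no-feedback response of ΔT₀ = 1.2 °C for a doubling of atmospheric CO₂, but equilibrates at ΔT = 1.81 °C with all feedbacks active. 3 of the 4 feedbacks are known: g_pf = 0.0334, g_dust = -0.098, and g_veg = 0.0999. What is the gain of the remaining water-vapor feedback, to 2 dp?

0.30

Amplification A = ΔT/ΔT₀ = 1.81/1.2 = 1.508.
Total gain g = 1 − 1/A = 1 − 1/1.508 = 0.3369.
Known gains sum to 0.0334 − 0.098 + 0.0999 = 0.0353.
g_wv = 0.3369 − 0.0353 = 0.30.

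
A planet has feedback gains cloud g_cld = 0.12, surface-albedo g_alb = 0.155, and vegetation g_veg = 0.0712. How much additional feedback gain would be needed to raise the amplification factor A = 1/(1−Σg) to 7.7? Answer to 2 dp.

Current total gain = 0.3462.
Target gain for A = 7.7: g* = 1 − 1/7.7 = 0.8701.
Additional gain needed = 0.8701 − 0.3462 = 0.52.

0.52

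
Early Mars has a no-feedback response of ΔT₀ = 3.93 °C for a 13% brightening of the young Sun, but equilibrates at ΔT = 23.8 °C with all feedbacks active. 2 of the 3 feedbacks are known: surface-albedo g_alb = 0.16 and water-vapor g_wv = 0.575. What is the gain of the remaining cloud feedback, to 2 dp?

Amplification A = ΔT/ΔT₀ = 23.8/3.93 = 6.056.
Total gain g = 1 − 1/A = 1 − 1/6.056 = 0.8349.
Known gains sum to 0.16 + 0.575 = 0.735.
g_cld = 0.8349 − 0.735 = 0.10.

0.10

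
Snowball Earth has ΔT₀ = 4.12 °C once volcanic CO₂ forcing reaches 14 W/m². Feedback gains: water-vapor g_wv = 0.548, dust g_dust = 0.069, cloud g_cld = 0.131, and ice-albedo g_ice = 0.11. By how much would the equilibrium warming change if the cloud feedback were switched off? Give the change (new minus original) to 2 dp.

Original: g = 0.858, ΔT = 4.12/(1−0.858) = 29.0141 °C.
Without cloud: g' = 0.727, ΔT' = 4.12/(1−0.727) = 15.0916 °C.
Change = 15.0916 − 29.0141 = -13.92 °C.

-13.92 °C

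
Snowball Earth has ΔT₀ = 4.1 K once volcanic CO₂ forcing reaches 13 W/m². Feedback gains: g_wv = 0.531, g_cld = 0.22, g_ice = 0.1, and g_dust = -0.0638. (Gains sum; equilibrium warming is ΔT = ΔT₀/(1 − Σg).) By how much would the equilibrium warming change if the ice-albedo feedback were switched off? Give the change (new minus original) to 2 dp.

-6.16 K

Original: g = 0.7872, ΔT = 4.1/(1−0.7872) = 19.2669 K.
Without ice-albedo: g' = 0.6872, ΔT' = 4.1/(1−0.6872) = 13.1074 K.
Change = 13.1074 − 19.2669 = -6.16 K.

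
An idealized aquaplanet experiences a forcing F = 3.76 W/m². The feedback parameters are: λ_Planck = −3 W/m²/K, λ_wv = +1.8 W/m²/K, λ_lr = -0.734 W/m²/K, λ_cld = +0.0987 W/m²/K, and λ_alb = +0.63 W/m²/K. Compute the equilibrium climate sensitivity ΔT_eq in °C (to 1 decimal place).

3.1 °C

Net feedback parameter λ = (−3) + (+1.8) + (-0.734) + (+0.0987) + (+0.63) = -1.2053 W/m²/K.
ΔT = −F/λ = −3.76/(-1.2053) = 3.1 °C.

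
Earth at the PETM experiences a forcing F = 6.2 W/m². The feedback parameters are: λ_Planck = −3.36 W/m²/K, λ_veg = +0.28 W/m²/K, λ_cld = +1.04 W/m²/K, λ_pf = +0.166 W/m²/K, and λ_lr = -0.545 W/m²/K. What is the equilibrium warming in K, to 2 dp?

2.56 K

Net feedback parameter λ = (−3.36) + (+0.28) + (+1.04) + (+0.166) + (-0.545) = -2.419 W/m²/K.
ΔT = −F/λ = −6.2/(-2.419) = 2.56 K.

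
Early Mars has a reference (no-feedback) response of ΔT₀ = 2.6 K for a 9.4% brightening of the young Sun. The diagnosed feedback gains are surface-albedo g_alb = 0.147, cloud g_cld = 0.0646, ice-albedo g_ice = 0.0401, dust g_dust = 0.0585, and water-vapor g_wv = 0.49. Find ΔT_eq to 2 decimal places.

13.01 K

Total gain g = 0.147 + 0.0646 + 0.0401 + 0.0585 + 0.49 = 0.8002.
Amplification A = 1/(1 − 0.8002) = 5.005.
ΔT = 2.6 × 5.005 = 13.01 K.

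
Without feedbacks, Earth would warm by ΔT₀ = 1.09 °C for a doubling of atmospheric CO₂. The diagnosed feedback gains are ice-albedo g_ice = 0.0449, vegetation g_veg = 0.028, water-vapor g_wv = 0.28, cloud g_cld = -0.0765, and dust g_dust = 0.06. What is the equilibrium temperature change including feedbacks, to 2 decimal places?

Total gain g = 0.0449 + 0.028 + 0.28 − 0.0765 + 0.06 = 0.3364.
Amplification A = 1/(1 − 0.3364) = 1.507.
ΔT = 1.09 × 1.507 = 1.64 °C.

1.64 °C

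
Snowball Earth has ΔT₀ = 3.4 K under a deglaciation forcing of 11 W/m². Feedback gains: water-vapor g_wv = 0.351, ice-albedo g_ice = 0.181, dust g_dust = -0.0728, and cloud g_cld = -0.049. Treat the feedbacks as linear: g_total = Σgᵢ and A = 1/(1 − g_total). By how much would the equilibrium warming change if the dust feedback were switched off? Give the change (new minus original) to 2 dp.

Original: g = 0.4102, ΔT = 3.4/(1−0.4102) = 5.7647 K.
Without dust: g' = 0.483, ΔT' = 3.4/(1−0.483) = 6.5764 K.
Change = 6.5764 − 5.7647 = 0.81 K.

0.81 K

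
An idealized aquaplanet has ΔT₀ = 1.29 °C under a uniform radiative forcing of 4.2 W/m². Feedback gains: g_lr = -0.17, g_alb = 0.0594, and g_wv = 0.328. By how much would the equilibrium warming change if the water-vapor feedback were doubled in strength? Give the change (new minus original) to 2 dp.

Original: g = 0.2174, ΔT = 1.29/(1−0.2174) = 1.6484 °C.
With doubled water-vapor: g' = 0.5454, ΔT' = 1.29/(1−0.5454) = 2.8377 °C.
Change = 2.8377 − 1.6484 = 1.19 °C.

1.19 °C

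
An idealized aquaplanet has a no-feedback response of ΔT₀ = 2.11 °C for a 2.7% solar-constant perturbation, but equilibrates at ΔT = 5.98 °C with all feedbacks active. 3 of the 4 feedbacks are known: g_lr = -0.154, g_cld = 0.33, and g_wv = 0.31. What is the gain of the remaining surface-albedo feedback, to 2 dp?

0.16

Amplification A = ΔT/ΔT₀ = 5.98/2.11 = 2.834.
Total gain g = 1 − 1/A = 1 − 1/2.834 = 0.6471.
Known gains sum to -0.154 + 0.33 + 0.31 = 0.486.
g_alb = 0.6471 − 0.486 = 0.16.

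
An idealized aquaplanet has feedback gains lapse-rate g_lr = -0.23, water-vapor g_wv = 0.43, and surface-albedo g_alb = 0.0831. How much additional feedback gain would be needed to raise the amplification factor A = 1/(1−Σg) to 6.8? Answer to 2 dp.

Current total gain = 0.2831.
Target gain for A = 6.8: g* = 1 − 1/6.8 = 0.8529.
Additional gain needed = 0.8529 − 0.2831 = 0.57.

0.57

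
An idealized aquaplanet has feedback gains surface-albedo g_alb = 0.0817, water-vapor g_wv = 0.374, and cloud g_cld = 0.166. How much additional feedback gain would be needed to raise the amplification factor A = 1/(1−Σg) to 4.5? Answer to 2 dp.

0.16

Current total gain = 0.6217.
Target gain for A = 4.5: g* = 1 − 1/4.5 = 0.7778.
Additional gain needed = 0.7778 − 0.6217 = 0.16.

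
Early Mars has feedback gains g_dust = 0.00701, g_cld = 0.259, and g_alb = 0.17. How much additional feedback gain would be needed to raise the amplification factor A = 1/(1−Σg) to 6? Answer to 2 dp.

Current total gain = 0.43601.
Target gain for A = 6: g* = 1 − 1/6 = 0.8333.
Additional gain needed = 0.8333 − 0.43601 = 0.40.

0.40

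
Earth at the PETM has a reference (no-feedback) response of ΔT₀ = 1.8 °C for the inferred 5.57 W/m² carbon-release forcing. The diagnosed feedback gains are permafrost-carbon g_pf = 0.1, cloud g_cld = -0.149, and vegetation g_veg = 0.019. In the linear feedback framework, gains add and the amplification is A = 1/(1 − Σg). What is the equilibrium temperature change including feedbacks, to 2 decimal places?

Total gain g = 0.1 − 0.149 + 0.019 = -0.03.
Amplification A = 1/(1 + 0.03) = 0.9709.
ΔT = 1.8 × 0.9709 = 1.75 °C.

1.75 °C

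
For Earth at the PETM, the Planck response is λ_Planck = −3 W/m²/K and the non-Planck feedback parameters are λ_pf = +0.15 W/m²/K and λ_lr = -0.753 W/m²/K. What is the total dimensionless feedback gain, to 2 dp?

-0.20

Convert to gains: g_pf = 0.15/3 = 0.05; g_lr = -0.753/3 = -0.251.
Total gain g = -0.201.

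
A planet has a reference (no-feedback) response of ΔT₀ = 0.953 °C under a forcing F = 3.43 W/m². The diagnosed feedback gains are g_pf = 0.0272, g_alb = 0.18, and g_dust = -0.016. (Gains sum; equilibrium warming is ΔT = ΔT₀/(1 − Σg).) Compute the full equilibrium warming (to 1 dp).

1.2 °C

Total gain g = 0.0272 + 0.18 − 0.016 = 0.1912.
Amplification A = 1/(1 − 0.1912) = 1.236.
ΔT = 0.953 × 1.236 = 1.2 °C.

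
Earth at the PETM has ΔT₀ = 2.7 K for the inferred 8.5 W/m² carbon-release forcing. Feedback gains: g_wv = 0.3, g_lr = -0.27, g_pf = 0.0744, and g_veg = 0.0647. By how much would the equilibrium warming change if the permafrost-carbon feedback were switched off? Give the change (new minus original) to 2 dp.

Original: g = 0.1691, ΔT = 2.7/(1−0.1691) = 3.2495 K.
Without permafrost-carbon: g' = 0.0947, ΔT' = 2.7/(1−0.0947) = 2.9824 K.
Change = 2.9824 − 3.2495 = -0.27 K.

-0.27 K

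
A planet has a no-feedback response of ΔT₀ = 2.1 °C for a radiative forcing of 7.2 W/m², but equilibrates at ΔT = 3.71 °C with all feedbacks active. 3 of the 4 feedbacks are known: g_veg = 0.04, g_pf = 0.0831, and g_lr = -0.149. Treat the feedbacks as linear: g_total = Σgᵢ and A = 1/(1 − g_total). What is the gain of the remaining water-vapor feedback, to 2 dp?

Amplification A = ΔT/ΔT₀ = 3.71/2.1 = 1.767.
Total gain g = 1 − 1/A = 1 − 1/1.767 = 0.4341.
Known gains sum to 0.04 + 0.0831 − 0.149 = -0.0259.
g_wv = 0.4341 + 0.0259 = 0.46.

0.46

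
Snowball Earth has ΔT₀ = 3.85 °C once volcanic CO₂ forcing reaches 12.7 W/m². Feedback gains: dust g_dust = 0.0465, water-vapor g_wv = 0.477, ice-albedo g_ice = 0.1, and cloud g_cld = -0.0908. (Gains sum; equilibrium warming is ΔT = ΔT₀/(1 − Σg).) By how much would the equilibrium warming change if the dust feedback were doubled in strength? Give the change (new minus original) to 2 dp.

Original: g = 0.5327, ΔT = 3.85/(1−0.5327) = 8.2388 °C.
With doubled dust: g' = 0.5792, ΔT' = 3.85/(1−0.5792) = 9.1492 °C.
Change = 9.1492 − 8.2388 = 0.91 °C.

0.91 °C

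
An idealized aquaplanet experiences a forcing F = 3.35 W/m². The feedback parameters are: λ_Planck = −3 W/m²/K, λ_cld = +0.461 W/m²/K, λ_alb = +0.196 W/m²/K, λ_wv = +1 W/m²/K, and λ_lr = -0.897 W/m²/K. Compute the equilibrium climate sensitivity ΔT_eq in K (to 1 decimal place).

Net feedback parameter λ = (−3) + (+0.461) + (+0.196) + (+1) + (-0.897) = -2.24 W/m²/K.
ΔT = −F/λ = −3.35/(-2.24) = 1.5 K.

1.5 K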